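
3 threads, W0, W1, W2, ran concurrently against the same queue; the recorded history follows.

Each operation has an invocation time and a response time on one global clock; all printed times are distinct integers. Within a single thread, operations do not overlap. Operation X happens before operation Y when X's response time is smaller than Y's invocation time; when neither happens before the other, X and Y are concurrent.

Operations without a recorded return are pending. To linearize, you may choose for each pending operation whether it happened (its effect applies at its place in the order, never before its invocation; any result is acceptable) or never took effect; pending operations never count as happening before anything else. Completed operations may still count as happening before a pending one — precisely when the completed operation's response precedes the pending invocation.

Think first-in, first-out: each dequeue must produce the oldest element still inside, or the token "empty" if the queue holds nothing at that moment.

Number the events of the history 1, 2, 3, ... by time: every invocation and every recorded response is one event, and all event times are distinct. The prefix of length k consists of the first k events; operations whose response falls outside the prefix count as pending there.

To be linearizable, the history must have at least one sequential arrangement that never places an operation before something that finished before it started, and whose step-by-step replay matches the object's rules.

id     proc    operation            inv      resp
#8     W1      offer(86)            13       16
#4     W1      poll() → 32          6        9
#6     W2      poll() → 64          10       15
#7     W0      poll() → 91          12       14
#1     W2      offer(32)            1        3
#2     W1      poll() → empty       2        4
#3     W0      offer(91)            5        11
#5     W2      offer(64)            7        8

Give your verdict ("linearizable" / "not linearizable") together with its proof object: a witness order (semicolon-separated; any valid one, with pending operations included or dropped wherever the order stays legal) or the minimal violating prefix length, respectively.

linearizable — witness: #2; #1; #3; #4; #5; #7; #6; #8

after step 1 (#2 poll() → empty): queue <>
after step 2 (#1 offer(32)): queue <32>
after step 3 (#3 offer(91)): queue <32,91>
after step 4 (#4 poll() → 32): queue <91>
after step 5 (#5 offer(64)): queue <91,64>
after step 6 (#7 poll() → 91): queue <64>
after step 7 (#6 poll() → 64): queue <>
after step 8 (#8 offer(86)): queue <86>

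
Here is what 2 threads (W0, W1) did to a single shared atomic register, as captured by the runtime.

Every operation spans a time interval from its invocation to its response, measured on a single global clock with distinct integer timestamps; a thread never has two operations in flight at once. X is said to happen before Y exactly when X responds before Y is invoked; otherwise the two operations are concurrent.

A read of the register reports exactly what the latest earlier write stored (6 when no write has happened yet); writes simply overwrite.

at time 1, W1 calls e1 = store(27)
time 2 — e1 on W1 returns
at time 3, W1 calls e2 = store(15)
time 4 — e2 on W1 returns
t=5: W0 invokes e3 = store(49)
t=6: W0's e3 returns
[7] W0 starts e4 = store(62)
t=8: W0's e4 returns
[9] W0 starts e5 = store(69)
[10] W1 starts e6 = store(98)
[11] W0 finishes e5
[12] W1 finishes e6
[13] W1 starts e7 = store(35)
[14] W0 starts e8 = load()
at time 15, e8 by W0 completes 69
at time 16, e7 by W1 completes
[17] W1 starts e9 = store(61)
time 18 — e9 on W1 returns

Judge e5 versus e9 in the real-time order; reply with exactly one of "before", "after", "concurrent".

before

e5 spans [9,11], e9 spans [17,18]
resp(e5)=11 < inv(e9)=17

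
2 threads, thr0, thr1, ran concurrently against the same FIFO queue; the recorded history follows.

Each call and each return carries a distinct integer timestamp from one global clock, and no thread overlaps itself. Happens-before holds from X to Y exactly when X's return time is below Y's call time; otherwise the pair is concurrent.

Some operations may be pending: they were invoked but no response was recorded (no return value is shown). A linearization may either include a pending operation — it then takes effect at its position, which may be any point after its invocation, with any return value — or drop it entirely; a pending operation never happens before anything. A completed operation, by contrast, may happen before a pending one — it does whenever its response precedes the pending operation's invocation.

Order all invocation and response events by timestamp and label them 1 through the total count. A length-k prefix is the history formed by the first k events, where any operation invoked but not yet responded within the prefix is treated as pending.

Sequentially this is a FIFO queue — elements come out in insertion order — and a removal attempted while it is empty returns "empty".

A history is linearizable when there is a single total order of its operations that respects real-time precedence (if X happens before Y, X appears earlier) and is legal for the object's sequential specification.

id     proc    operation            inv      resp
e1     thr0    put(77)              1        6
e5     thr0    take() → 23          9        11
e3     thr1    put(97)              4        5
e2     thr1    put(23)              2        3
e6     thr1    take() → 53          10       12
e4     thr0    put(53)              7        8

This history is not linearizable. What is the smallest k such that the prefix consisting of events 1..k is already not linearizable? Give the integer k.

12

events 1..11 are linearizable, e.g. via e1, e2, e3, e4, e6, e5:
step 1: e1 put(77) — queue <77>
step 2: e2 put(23) — queue <77,23>
step 3: e3 put(97) — queue <77,23,97>
step 4: e4 put(53) — queue <77,23,97,53>
step 5: e6 take() (pending, included) — queue <23,97,53>
step 6: e5 take() → 23 — queue <97,53>
with event 12 included (e6 responding at time 12), all real-time-consistent orders fail
sample order e1, e2, e3, e4, e5, e6 stalls at step 5 — e5 take() → 23 has no legal effect
sample order e1, e2, e3, e4, e6, e5 stalls at step 5 — e6 take() → 53 has no legal effect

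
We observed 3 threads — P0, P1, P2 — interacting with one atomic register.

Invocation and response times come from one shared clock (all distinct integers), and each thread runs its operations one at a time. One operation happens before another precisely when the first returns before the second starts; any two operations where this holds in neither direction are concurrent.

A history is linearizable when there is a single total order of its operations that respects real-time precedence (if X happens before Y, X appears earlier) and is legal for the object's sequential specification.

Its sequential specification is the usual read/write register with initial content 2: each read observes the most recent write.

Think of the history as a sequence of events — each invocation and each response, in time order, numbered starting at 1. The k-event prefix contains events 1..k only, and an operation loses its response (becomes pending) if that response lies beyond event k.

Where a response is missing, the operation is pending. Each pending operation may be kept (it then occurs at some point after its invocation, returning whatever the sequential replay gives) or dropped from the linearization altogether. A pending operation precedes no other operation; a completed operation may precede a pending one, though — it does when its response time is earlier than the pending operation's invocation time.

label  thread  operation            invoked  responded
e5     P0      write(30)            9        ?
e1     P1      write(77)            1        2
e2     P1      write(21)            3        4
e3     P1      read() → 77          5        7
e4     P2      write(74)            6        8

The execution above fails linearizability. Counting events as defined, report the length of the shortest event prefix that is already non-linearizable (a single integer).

7

events 1..6 are linearizable; a witness order is e1, e2:
1. e1 write(77), leaving value 77
2. e2 write(21), leaving value 21
event 7 — e3's response, time 7 — after it, nothing linearizes
no escape via the 1 pending operation (e4): every completion choice fails
one such order, e1, e2, e3 (pending dropped), breaks at step 3 where e3 read() → 77 is illegal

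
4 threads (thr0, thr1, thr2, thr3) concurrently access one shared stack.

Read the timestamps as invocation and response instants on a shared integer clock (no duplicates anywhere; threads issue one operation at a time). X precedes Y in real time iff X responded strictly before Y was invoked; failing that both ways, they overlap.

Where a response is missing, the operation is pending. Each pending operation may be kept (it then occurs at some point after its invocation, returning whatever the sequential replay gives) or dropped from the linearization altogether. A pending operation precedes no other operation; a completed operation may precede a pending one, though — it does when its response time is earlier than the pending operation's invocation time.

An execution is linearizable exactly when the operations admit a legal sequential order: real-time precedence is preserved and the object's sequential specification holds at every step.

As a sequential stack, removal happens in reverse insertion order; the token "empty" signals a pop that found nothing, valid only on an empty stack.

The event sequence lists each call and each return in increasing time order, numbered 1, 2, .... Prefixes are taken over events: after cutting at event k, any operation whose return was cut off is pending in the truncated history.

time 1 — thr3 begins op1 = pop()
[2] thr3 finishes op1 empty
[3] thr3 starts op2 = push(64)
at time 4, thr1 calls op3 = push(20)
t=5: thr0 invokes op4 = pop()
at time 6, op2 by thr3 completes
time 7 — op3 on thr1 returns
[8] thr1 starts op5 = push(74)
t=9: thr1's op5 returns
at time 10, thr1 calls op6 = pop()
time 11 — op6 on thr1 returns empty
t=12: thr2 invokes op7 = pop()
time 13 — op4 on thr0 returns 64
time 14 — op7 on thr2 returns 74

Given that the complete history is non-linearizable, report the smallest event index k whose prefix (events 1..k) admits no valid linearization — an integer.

events 1..10 are linearizable, e.g. via op1, op2, op3, op4, op5:
1. op1 pop() → empty, leaving stack <>
2. op2 push(64), leaving stack <64>
3. op3 push(20), leaving stack <64,20>
4. op4 pop() (pending, included), leaving stack <64>
5. op5 push(74), leaving stack <64,74>
event 11 — op6's response, time 11 — after it, nothing linearizes
no completion choice of the 1 pending operation (op4) rescues it — every subset was tried
sample order op1, op2, op3, op5, op6 (pending dropped) stalls at step 5 — op6 pop() → empty has no legal effect
sample order op1, op3, op2, op5, op6 (pending dropped) stalls at step 5 — op6 pop() → empty has no legal effect

11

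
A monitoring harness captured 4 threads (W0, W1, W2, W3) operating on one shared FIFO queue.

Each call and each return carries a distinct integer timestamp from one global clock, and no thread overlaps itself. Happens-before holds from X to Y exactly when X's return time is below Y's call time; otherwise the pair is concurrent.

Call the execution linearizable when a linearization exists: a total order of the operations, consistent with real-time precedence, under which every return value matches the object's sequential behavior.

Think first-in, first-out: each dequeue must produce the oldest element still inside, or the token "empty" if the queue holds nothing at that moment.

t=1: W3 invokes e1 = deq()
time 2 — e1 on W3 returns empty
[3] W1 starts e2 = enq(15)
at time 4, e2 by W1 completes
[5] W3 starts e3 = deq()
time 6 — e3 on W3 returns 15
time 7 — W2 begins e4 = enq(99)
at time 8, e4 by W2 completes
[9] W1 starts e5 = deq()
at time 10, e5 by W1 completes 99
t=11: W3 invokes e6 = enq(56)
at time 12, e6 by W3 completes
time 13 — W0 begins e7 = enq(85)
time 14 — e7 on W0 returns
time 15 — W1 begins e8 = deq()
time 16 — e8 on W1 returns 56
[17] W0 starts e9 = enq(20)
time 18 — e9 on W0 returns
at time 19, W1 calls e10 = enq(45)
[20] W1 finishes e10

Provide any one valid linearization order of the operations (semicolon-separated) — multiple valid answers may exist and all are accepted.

after step 1 (e1 deq() → empty): queue <>
after step 2 (e2 enq(15)): queue <15>
after step 3 (e3 deq() → 15): queue <>
after step 4 (e4 enq(99)): queue <99>
after step 5 (e5 deq() → 99): queue <>
after step 6 (e6 enq(56)): queue <56>
after step 7 (e7 enq(85)): queue <56,85>
after step 8 (e8 deq() → 56): queue <85>
after step 9 (e9 enq(20)): queue <85,20>
after step 10 (e10 enq(45)): queue <85,20,45>

e1; e2; e3; e4; e5; e6; e7; e8; e9; e10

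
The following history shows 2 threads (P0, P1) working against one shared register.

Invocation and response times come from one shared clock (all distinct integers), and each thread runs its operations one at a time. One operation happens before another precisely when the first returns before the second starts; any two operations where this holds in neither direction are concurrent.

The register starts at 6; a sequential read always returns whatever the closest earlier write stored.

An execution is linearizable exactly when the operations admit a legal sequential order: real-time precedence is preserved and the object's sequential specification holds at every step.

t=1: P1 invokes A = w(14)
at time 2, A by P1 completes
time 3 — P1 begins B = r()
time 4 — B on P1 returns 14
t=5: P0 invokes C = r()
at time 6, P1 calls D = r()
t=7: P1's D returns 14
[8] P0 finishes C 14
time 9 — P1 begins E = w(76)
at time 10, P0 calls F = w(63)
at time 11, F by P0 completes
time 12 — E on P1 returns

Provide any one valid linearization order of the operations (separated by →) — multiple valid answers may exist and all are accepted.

A → B → C → D → E → F

after step 1 (A w(14)): value 14
after step 2 (B r() → 14): value 14
after step 3 (C r() → 14): value 14
after step 4 (D r() → 14): value 14
after step 5 (E w(76)): value 76
after step 6 (F w(63)): value 63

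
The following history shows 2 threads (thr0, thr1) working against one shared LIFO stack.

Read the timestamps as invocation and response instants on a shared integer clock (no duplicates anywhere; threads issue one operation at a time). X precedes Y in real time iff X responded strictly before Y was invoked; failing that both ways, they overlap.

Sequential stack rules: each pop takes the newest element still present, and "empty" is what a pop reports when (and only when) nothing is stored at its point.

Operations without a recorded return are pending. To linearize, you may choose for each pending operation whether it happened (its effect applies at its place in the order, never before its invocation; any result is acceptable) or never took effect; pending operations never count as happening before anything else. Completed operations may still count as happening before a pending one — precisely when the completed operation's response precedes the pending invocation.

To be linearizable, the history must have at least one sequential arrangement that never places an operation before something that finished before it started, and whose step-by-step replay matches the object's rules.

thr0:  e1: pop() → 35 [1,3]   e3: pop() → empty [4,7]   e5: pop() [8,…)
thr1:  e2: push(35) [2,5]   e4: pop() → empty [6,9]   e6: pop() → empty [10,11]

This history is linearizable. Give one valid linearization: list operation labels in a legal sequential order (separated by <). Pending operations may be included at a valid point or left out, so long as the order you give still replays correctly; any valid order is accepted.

1. e2 push(35), leaving stack <35>
2. e1 pop() → 35, leaving stack <>
3. e3 pop() → empty, leaving stack <>
4. e4 pop() → empty, leaving stack <>
5. e5 pop() (pending, included), leaving stack <>
6. e6 pop() → empty, leaving stack <>

e2 < e1 < e3 < e4 < e5 < e6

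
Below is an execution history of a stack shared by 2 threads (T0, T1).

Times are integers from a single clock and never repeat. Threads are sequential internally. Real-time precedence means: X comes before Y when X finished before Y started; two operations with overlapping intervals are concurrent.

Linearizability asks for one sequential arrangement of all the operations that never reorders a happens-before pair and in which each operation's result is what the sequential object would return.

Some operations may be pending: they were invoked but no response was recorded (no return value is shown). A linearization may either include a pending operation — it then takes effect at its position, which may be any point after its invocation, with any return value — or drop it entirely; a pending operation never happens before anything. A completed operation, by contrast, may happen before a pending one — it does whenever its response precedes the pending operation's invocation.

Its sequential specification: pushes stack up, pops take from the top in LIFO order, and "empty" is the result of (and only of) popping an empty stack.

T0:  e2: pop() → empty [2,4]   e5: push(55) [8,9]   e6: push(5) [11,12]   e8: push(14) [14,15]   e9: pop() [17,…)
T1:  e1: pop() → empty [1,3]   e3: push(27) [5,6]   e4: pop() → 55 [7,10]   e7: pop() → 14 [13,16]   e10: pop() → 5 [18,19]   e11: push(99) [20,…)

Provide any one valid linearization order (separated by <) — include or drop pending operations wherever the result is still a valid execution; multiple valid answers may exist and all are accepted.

e1 < e2 < e3 < e5 < e4 < e6 < e8 < e7 < e10

step 1: e1 pop() → empty — stack <>
step 2: e2 pop() → empty — stack <>
step 3: e3 push(27) — stack <27>
step 4: e5 push(55) — stack <27,55>
step 5: e4 pop() → 55 — stack <27>
step 6: e6 push(5) — stack <27,5>
step 7: e8 push(14) — stack <27,5,14>
step 8: e7 pop() → 14 — stack <27,5>
step 9: e10 pop() → 5 — stack <27>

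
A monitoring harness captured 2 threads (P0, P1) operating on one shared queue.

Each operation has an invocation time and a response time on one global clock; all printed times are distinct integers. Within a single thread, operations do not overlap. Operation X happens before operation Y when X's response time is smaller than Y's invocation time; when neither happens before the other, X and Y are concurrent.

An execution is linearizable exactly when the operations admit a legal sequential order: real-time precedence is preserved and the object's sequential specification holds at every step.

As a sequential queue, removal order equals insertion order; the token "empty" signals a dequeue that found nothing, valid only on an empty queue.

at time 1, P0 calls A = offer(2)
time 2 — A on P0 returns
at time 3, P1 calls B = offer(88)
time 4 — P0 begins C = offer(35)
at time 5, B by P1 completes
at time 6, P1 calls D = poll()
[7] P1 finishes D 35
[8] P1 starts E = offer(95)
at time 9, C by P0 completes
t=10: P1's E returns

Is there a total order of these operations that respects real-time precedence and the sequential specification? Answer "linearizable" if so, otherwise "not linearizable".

the violation lands at event 7, D's response at time 7: events 1..6 linearize, events 1..7 do not
the sole real-time-consistent order of 3 completed operations fails the queue replay
no escape via the 1 pending operation (C): every completion choice fails
one such order, A, B, D (pending dropped), breaks at step 3 where D poll() → 35 is illegal

not linearizable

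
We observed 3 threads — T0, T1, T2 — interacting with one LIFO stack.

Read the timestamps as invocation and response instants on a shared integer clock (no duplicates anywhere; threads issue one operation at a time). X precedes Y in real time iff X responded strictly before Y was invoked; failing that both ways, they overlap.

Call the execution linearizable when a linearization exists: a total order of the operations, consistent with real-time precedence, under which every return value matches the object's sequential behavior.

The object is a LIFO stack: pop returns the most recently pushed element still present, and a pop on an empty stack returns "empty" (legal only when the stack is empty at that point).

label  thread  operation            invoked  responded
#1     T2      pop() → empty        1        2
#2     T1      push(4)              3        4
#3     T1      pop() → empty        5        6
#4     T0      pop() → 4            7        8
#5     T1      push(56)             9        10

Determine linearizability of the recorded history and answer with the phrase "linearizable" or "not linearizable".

through event 5 a valid linearization exists; event 6 (#3 responding at time 6) ends that
a single order respects real time; the 3 completed LIFO stack operations fail replay along it
for example #1, #2, #3 fails at step 3: #3 pop() → empty is not legal there

not linearizable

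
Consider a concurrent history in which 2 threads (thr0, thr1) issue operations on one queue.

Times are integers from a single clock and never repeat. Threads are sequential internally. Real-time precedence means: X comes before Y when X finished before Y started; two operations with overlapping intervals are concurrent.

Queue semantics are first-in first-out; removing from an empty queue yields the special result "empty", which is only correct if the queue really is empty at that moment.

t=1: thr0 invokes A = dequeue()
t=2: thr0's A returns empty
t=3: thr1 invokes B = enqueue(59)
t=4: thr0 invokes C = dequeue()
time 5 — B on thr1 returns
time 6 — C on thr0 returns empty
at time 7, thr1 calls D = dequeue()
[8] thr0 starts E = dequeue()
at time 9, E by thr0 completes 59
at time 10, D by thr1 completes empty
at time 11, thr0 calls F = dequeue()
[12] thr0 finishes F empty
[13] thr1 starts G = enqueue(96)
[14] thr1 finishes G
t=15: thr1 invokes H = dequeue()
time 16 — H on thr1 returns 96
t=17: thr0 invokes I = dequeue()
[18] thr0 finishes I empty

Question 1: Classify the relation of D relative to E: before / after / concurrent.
D spans [7,10], E spans [8,9]
the intervals overlap in both directions

concurrent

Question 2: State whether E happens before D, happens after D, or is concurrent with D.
E spans [8,9], D spans [7,10]
the intervals overlap in both directions

concurrent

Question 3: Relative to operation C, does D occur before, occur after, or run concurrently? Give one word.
D spans [7,10], C spans [4,6]
resp(C)=6 < inv(D)=7

after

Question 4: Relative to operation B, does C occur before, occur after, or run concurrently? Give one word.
C spans [4,6], B spans [3,5]
the intervals overlap in both directions

concurrent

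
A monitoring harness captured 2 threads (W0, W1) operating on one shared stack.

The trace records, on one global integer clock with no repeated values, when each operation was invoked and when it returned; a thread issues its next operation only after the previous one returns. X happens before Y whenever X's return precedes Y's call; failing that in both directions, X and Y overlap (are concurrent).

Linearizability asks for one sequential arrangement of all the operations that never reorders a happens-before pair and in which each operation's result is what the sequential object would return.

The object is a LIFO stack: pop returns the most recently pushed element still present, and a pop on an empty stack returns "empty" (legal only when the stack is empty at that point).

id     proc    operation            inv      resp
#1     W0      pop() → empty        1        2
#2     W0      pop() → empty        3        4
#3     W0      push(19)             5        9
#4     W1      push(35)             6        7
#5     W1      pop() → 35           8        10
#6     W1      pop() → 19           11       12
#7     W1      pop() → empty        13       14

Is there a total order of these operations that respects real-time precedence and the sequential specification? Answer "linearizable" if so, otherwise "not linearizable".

linearizable

a witness: #1, #2, #3, #4, #5, #6, #7
after step 1 (#1 pop() → empty): stack <>
after step 2 (#2 pop() → empty): stack <>
after step 3 (#3 push(19)): stack <19>
after step 4 (#4 push(35)): stack <19,35>
after step 5 (#5 pop() → 35): stack <19>
after step 6 (#6 pop() → 19): stack <>
after step 7 (#7 pop() → empty): stack <>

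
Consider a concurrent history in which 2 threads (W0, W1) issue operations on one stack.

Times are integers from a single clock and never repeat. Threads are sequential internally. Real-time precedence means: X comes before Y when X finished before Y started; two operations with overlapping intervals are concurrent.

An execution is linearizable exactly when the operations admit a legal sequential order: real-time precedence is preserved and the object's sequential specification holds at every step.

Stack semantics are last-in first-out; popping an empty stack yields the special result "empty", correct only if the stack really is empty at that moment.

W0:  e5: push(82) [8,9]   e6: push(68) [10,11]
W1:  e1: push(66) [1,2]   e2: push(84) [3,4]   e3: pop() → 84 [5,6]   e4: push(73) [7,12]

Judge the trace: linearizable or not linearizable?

linearizable

witness order: e1, e2, e3, e4, e5, e6
step 1: e1 push(66) — stack <66>
step 2: e2 push(84) — stack <66,84>
step 3: e3 pop() → 84 — stack <66>
step 4: e4 push(73) — stack <66,73>
step 5: e5 push(82) — stack <66,73,82>
step 6: e6 push(68) — stack <66,73,82,68>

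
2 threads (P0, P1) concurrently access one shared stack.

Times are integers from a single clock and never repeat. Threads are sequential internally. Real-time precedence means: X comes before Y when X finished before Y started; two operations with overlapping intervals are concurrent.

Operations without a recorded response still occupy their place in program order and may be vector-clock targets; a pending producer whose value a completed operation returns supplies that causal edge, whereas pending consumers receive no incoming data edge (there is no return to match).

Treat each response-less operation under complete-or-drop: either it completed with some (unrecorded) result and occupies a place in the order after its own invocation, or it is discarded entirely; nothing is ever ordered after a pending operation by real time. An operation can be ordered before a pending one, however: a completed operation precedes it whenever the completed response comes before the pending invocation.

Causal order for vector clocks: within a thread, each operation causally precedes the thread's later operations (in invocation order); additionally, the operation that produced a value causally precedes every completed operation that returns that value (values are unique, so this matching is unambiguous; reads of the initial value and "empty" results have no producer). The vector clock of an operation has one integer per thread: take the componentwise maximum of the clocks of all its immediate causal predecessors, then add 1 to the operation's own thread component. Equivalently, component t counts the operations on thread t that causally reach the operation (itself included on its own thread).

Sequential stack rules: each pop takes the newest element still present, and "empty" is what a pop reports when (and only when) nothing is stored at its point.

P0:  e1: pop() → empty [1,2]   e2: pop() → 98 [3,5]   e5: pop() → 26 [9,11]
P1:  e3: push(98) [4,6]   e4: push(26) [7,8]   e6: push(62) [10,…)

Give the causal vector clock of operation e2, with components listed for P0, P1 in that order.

invoked at 4, e3 has no predecessors; its own P1 bump gives (0, 1)
invoked at 1, e1 has no predecessors; its own P0 bump gives (1, 0)
VC(e4, invoked at 7): max of VC(e3)=(0, 1), then +1 on thread P1 → (0, 2)
VC(e6, invoked at 10): max of VC(e4)=(0, 2), then +1 on thread P1 → (0, 3)
VC(e2, invoked at 3): max of VC(e1)=(1, 0), VC(e3)=(0, 1), then +1 on thread P0 → (2, 1)
VC(e5, invoked at 9): max of VC(e2)=(2, 1), VC(e4)=(0, 2), then +1 on thread P0 → (3, 2)
target: VC(e2) = (2, 1)

(2, 1)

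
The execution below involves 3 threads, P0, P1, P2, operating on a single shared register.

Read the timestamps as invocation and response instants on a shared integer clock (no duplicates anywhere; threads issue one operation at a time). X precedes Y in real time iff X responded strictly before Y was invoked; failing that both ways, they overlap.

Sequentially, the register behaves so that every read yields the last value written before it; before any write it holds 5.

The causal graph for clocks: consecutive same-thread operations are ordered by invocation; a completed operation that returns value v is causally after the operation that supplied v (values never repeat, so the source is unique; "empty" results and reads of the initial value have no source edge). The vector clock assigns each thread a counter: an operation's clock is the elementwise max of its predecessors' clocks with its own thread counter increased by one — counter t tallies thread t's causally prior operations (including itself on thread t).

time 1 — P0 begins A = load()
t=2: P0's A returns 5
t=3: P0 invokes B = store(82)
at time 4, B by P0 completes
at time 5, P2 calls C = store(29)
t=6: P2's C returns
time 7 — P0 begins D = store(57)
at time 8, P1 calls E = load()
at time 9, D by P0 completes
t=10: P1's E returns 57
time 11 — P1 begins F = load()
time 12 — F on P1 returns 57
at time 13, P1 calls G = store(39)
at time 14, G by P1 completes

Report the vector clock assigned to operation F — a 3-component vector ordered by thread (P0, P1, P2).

invoked at 5, C has no predecessors; its own P2 bump gives (0, 0, 1)
invoked at 1, A has no predecessors; its own P0 bump gives (1, 0, 0)
merge at B (invoked 3): VC(A)=(1, 0, 0), own-thread bump on P0 → (2, 0, 0)
merge at D (invoked 7): VC(B)=(2, 0, 0), own-thread bump on P0 → (3, 0, 0)
merge at E (invoked 8): VC(D)=(3, 0, 0), own-thread bump on P1 → (3, 1, 0)
merge at F (invoked 11): VC(D)=(3, 0, 0), VC(E)=(3, 1, 0), own-thread bump on P1 → (3, 2, 0)
merge at G (invoked 13): VC(F)=(3, 2, 0), own-thread bump on P1 → (3, 3, 0)
target: VC(F) = (3, 2, 0)

(3, 2, 0)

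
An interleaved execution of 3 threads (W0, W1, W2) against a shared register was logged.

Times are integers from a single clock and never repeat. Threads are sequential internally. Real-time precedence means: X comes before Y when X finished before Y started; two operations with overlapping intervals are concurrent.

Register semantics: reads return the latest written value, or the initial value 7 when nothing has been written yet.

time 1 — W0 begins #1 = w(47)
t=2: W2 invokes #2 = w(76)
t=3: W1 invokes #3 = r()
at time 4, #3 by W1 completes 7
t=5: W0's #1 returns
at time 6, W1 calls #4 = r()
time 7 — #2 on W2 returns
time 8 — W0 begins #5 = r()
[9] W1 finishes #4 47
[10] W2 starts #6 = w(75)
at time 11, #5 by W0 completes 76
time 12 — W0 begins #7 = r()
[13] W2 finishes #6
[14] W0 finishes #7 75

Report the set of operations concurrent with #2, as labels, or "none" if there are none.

concurrent with #2 ([2,7]): every op whose interval crosses 2..7
#1 [1,5]: concurrent
#3 [3,4]: concurrent
#4 [6,9]: concurrent
#5 [8,11]: after
#6 [10,13]: after
#7 [12,14]: after

#1, #3, #4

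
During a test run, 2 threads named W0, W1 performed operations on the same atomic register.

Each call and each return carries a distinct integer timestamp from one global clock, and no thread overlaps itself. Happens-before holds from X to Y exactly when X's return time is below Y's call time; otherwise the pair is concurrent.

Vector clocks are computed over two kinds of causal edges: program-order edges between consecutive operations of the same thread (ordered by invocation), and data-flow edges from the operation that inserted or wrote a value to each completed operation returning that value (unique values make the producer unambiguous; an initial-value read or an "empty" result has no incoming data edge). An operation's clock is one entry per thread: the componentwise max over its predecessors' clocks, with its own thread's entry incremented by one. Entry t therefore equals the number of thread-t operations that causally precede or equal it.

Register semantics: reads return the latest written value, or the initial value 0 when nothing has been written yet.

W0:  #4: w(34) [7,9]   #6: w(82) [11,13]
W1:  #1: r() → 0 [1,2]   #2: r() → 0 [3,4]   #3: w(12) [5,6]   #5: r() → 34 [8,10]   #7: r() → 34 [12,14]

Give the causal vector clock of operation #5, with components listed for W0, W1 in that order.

VC(#1, invoked at 1): no causal predecessors; +1 on W1 → (0, 1)
VC(#4, invoked at 7): no causal predecessors; +1 on W0 → (1, 0)
#2 (invocation 3): componentwise max over VC(#1)=(0, 1), +1 at W1, giving (0, 2)
#6 (invocation 11): componentwise max over VC(#4)=(1, 0), +1 at W0, giving (2, 0)
#3 (invocation 5): componentwise max over VC(#2)=(0, 2), +1 at W1, giving (0, 3)
#5 (invocation 8): componentwise max over VC(#3)=(0, 3), VC(#4)=(1, 0), +1 at W1, giving (1, 4)
#7 (invocation 12): componentwise max over VC(#4)=(1, 0), VC(#5)=(1, 4), +1 at W1, giving (1, 5)
target: VC(#5) = (1, 4)

(1, 4)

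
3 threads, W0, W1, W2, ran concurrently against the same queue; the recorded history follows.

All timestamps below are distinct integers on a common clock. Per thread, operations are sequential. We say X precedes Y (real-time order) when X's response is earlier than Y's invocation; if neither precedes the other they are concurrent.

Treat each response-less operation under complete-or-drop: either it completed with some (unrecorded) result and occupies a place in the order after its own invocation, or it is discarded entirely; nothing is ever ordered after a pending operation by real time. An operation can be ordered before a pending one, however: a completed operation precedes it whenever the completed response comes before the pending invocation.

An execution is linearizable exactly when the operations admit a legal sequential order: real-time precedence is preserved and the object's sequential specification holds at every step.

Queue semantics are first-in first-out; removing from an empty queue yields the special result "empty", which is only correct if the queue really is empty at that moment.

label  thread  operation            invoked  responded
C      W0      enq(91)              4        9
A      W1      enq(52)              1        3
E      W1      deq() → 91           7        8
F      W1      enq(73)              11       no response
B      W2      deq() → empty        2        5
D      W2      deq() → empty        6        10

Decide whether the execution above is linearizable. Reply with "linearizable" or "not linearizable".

not linearizable

the violation lands at event 10, D's response at time 10: events 1..9 linearize, events 1..10 do not
no legal order exists: 14 real-time-consistent candidates over 5 completed queue operations, all rejected
take A, B, C, D, E: step 2 already fails, because B deq() → empty cannot occur there
take A, B, C, E, D: step 2 already fails, because B deq() → empty cannot occur there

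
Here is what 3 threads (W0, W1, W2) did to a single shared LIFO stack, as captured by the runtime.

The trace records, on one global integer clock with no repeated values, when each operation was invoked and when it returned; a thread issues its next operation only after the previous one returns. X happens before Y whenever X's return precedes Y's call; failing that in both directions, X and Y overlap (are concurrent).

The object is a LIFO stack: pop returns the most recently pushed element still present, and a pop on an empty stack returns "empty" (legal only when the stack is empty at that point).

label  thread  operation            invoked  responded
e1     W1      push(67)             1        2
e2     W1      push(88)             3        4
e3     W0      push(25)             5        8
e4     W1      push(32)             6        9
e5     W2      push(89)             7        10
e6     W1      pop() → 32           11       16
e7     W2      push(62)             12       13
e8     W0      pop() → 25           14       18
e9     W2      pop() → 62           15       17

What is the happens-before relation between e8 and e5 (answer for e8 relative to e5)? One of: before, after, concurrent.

e8 spans [14,18], e5 spans [7,10]
resp(e5)=10 < inv(e8)=14

after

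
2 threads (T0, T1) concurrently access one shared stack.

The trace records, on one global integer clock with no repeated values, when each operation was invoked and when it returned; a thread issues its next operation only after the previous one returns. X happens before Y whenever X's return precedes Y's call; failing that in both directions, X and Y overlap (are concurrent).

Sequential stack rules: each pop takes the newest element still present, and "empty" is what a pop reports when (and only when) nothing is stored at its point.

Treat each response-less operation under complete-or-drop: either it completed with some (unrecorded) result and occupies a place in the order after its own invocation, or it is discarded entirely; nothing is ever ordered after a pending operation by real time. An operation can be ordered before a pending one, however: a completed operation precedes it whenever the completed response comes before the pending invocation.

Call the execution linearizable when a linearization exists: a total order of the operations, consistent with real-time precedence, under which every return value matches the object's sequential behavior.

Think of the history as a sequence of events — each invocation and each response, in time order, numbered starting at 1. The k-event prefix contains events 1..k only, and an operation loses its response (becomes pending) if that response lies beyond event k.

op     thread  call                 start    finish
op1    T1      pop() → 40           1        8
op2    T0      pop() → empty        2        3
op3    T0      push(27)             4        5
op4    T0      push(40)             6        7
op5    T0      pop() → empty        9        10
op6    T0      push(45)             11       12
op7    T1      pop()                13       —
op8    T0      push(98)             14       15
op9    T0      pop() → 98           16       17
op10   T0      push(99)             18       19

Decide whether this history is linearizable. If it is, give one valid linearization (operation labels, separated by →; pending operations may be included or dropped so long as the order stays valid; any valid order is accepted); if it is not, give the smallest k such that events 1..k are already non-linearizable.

cut after 9 events: linearizable; cut after 10 events (op5 responds, time 10): not linearizable
every one of the 4 real-time-consistent orders over 5 completed stack ops fails the sequential spec
sample order op1, op2, op3, op4, op5 stalls at step 1 — op1 pop() → 40 has no legal effect
sample order op2, op1, op3, op4, op5 stalls at step 2 — op1 pop() → 40 has no legal effect

not linearizable — minimal violating prefix: 10 events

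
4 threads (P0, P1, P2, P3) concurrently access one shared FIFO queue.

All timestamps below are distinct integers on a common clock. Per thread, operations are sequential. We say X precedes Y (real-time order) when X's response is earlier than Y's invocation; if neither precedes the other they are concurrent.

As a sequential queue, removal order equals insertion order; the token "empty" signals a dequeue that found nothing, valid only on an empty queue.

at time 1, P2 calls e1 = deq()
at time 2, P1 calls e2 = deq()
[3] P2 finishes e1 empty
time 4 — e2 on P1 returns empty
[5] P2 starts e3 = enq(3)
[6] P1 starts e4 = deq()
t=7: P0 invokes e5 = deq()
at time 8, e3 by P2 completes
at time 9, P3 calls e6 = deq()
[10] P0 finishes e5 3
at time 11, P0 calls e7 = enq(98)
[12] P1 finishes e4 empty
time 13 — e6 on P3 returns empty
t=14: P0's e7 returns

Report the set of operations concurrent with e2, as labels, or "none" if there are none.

concurrent with e2 ([2,4]): every op whose interval crosses 2..4
e1 [1,3]: concurrent
e3 [5,8]: after
e4 [6,12]: after
e5 [7,10]: after
e6 [9,13]: after
e7 [11,14]: after

e1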